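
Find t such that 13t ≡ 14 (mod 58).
10

Since gcd(13, 58) = 1 divides 14, a solution exists.
Multiply both sides by the inverse of 13 mod 58:
  13^(-1) mod 58 = 9
  x ≡ 9 × 14 ≡ 126 ≡ 10 (mod 58)
Verification: 13 × 10 = 130 = 2 × 58 + 14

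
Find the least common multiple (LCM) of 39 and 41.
1599

First find GCD(39, 41) using the Euclidean algorithm:
39 = 0 × 41 + 39
41 = 1 × 39 + 2
39 = 19 × 2 + 1
2 = 2 × 1 + 0
GCD(39, 41) = 1

LCM formula: LCM(a, b) = (a × b) / GCD(a, b)
LCM(39, 41) = (39 × 41) / 1
LCM(39, 41) = 1599 / 1
LCM(39, 41) = 1599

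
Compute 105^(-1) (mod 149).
105^(-1) ≡ 44 (mod 149). Verification: 105 × 44 = 4620 ≡ 1 (mod 149)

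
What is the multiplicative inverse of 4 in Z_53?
40

Using Extended Euclidean Algorithm:
gcd(4, 53) = 1
Bezout coefficients: 4 × -13 + 53 × 1 = 1
So 4 × -13 ≡ 1 (mod 53)
The inverse is -13 mod 53 = 40
Verification: 4 × 40 = 160 = 3 × 53 + 1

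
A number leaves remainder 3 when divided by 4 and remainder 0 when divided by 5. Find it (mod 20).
M = 4 × 5 = 20. M₁ = 5, y₁ ≡ 1 (mod 4). M₂ = 4, y₂ ≡ 4 (mod 5). x = 3×5×1 + 0×4×4 ≡ 15 (mod 20)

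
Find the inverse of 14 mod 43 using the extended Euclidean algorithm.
Extended GCD: 14(-3) + 43(1) = 1. So 14^(-1) ≡ 40 ≡ 40 (mod 43). Verify: 14 × 40 = 560 ≡ 1 (mod 43)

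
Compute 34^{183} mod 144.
64

Using successive squaring:
Binary expansion of 183: 10110111
Powers of 34 mod 144 (each is the square of the previous):
  34^1 ≡ 34 (mod 144)
  34^2 ≡ 34² = 1156 ≡ 4 (mod 144)
  34^4 ≡ 4² = 16 ≡ 16 (mod 144)
  34^8 ≡ 16² = 256 ≡ 112 (mod 144)
  34^16 ≡ 112² = 12544 ≡ 16 (mod 144)
  34^32 ≡ 16² = 256 ≡ 112 (mod 144)
  34^64 ≡ 112² = 12544 ≡ 16 (mod 144)
  34^128 ≡ 16² = 256 ≡ 112 (mod 144)
183 = 128 + 32 + 16 + 4 + 2 + 1, so 34^183 = 34^128 × 34^32 × 34^16 × 34^4 × 34^2 × 34^1 ≡ 112 × 112 × 16 × 16 × 4 × 34 (mod 144)
Multiplying step by step:
  112 × 112 = 12544 ≡ 16 (mod 144)
  16 × 16 = 256 ≡ 112 (mod 144)
  112 × 16 = 1792 ≡ 64 (mod 144)
  64 × 4 = 256 ≡ 112 (mod 144)
  112 × 34 = 3808 ≡ 64 (mod 144)
Result: 34^183 ≡ 64 (mod 144)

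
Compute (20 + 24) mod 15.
14

(20 + 24) = 44
44 mod 15 = 14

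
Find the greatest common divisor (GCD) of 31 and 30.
1

Using the Euclidean algorithm:
31 = 1 × 30 + 1
30 = 30 × 1 + 0

GCD(31, 30) = 1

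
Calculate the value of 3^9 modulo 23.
9 = 8 + 1 (binary 1001). Repeated squaring mod 23: 3^1 ≡ 3; 3^2 ≡ 3² = 9 ≡ 9; 3^4 ≡ 9² = 81 ≡ 12; 3^8 ≡ 12² = 144 ≡ 6. Multiply: 3^9 = 3^8 × 3^1 ≡ 6 × 3 (mod 23): 6 × 3 = 18 ≡ 18. So 3^9 ≡ 18 (mod 23).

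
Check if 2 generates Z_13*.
p - 1 = 12 has prime divisors 2, 3. Check 2^(12/q) mod 13 for each: 2^(12/2) = 2^6 ≡ 12, 2^(12/3) = 2^4 ≡ 3 (mod 13). None of these is 1, so 2 has order 12 = φ(13), so it is a primitive root mod 13.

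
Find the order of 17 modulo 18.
Powers of 17 mod 18: 17^1≡17, 17^2≡1. Order = 2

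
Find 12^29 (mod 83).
Using repeated squaring. 29 = 16 + 8 + 4 + 1 (binary 11101). Repeated squaring mod 83: 12^1 ≡ 12; 12^2 ≡ 12² = 144 ≡ 61; 12^4 ≡ 61² = 3721 ≡ 69; 12^8 ≡ 69² = 4761 ≡ 30; 12^16 ≡ 30² = 900 ≡ 70. Multiply: 12^29 = 12^16 × 12^8 × 12^4 × 12^1 ≡ 70 × 30 × 69 × 12 (mod 83): 70 × 30 = 2100 ≡ 25; 25 × 69 = 1725 ≡ 65; 65 × 12 = 780 ≡ 33. So 12^29 ≡ 33 (mod 83).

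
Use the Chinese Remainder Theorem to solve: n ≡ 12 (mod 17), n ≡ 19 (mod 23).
318

Using the Chinese Remainder Theorem:
M = product of moduli = 391
For equation 1: M_1 = 23, 23 ≡ 6 (mod 17), inverse of 23 mod 17 is 3 (check: 6 × 3 = 18 ≡ 1 (mod 17))
For equation 2: M_2 = 17, 17 ≡ 17 (mod 23), inverse of 17 mod 23 is 19 (check: 17 × 19 = 323 ≡ 1 (mod 23))
Combine: n ≡ Σ r_i×M_i×(M_i⁻¹ mod m_i) = 12×23×3 + 19×17×19 = 828 + 6137 = 6965
6965 mod 391 = 318
n ≡ 318 (mod 391)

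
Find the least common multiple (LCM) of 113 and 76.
8588

First find GCD(113, 76) using the Euclidean algorithm:
113 = 1 × 76 + 37
76 = 2 × 37 + 2
37 = 18 × 2 + 1
2 = 2 × 1 + 0
GCD(113, 76) = 1

LCM formula: LCM(a, b) = (a × b) / GCD(a, b)
LCM(113, 76) = (113 × 76) / 1
LCM(113, 76) = 8588 / 1
LCM(113, 76) = 8588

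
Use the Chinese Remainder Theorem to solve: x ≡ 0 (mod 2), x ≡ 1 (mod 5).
6

Using the Chinese Remainder Theorem:
M = product of moduli = 10
For equation 1: M_1 = 5, 5 ≡ 1 (mod 2), inverse of 5 mod 2 is 1 (check: 1 × 1 = 1 ≡ 1 (mod 2))
For equation 2: M_2 = 2, 2 ≡ 2 (mod 5), inverse of 2 mod 5 is 3 (check: 2 × 3 = 6 ≡ 1 (mod 5))
Combine: x ≡ Σ r_i×M_i×(M_i⁻¹ mod m_i) = 0×5×1 + 1×2×3 = 0 + 6 = 6
6 mod 10 = 6
x ≡ 6 (mod 10)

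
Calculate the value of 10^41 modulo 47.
Using repeated squaring. 41 = 32 + 8 + 1 (binary 101001). Repeated squaring mod 47: 10^1 ≡ 10; 10^2 ≡ 10² = 100 ≡ 6; 10^4 ≡ 6² = 36 ≡ 36; 10^8 ≡ 36² = 1296 ≡ 27; 10^16 ≡ 27² = 729 ≡ 24; 10^32 ≡ 24² = 576 ≡ 12. Multiply: 10^41 = 10^32 × 10^8 × 10^1 ≡ 12 × 27 × 10 (mod 47): 12 × 27 = 324 ≡ 42; 42 × 10 = 420 ≡ 44. So 10^41 ≡ 44 (mod 47).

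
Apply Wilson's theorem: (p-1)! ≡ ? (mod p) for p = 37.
By Wilson's theorem, (36)! ≡ -1 ≡ 36 (mod 37)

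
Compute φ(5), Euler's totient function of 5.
4

Prime factorization: 5 = 5
Using the formula φ(n) = n × Π(1 - 1/p) for each prime factor p:
φ(5) = 5 × (1 - 1/5)
φ(5) = 4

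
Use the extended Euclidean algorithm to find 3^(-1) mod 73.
Extended GCD: 3(-24) + 73(1) = 1. So 3^(-1) ≡ 49 ≡ 49 (mod 73). Verify: 3 × 49 = 147 ≡ 1 (mod 73)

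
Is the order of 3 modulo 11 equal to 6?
No, the actual order is 5, not 6.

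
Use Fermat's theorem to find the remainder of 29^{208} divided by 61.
47

By Fermat's Little Theorem, a^(p-1) ≡ 1 (mod p) for prime p and gcd(a, p) = 1
Here p = 61, so 29^60 ≡ 1 (mod 61)
We can reduce the exponent: 208 mod 60 = 28
So 29^208 ≡ 29^28 (mod 61)
Computing: 29^28 mod 61 = 47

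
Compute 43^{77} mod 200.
43

Using successive squaring:
Binary expansion of 77: 1001101
Powers of 43 mod 200 (each is the square of the previous):
  43^1 ≡ 43 (mod 200)
  43^2 ≡ 43² = 1849 ≡ 49 (mod 200)
  43^4 ≡ 49² = 2401 ≡ 1 (mod 200)
  43^8 ≡ 1² = 1 ≡ 1 (mod 200)
  43^16 ≡ 1² = 1 ≡ 1 (mod 200)
  43^32 ≡ 1² = 1 ≡ 1 (mod 200)
  43^64 ≡ 1² = 1 ≡ 1 (mod 200)
77 = 64 + 8 + 4 + 1, so 43^77 = 43^64 × 43^8 × 43^4 × 43^1 ≡ 1 × 1 × 1 × 43 (mod 200)
Multiplying step by step:
  1 × 1 = 1 ≡ 1 (mod 200)
  1 × 1 = 1 ≡ 1 (mod 200)
  1 × 43 = 43 ≡ 43 (mod 200)
Result: 43^77 ≡ 43 (mod 200)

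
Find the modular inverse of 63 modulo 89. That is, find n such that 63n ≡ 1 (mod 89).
65

Using Extended Euclidean Algorithm:
gcd(63, 89) = 1
Bezout coefficients: 63 × -24 + 89 × 17 = 1
So 63 × -24 ≡ 1 (mod 89)
The inverse is -24 mod 89 = 65
Verification: 63 × 65 = 4095 = 46 × 89 + 1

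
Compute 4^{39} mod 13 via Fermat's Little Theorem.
12

By Fermat's Little Theorem, a^(p-1) ≡ 1 (mod p) for prime p and gcd(a, p) = 1
Here p = 13, so 4^12 ≡ 1 (mod 13)
We can reduce the exponent: 39 mod 12 = 3
So 4^39 ≡ 4^3 (mod 13)
Computing: 4^3 mod 13 = 12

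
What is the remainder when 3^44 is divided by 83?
Using repeated squaring. 44 = 32 + 8 + 4 (binary 101100). Repeated squaring mod 83: 3^1 ≡ 3; 3^2 ≡ 3² = 9 ≡ 9; 3^4 ≡ 9² = 81 ≡ 81; 3^8 ≡ 81² = 6561 ≡ 4; 3^16 ≡ 4² = 16 ≡ 16; 3^32 ≡ 16² = 256 ≡ 7. Multiply: 3^44 = 3^32 × 3^8 × 3^4 ≡ 7 × 4 × 81 (mod 83): 7 × 4 = 28 ≡ 28; 28 × 81 = 2268 ≡ 27. So 3^44 ≡ 27 (mod 83).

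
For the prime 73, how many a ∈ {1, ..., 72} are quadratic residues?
For prime 73, there are (p-1)/2 = (73-1)/2 = 36 quadratic residues (excluding 0).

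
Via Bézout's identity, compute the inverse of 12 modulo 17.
Extended GCD: 12(-7) + 17(5) = 1. So 12^(-1) ≡ 10 ≡ 10 (mod 17). Verify: 12 × 10 = 120 ≡ 1 (mod 17)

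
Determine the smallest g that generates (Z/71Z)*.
7

A primitive root g modulo p has order p-1 = 70
Prime divisors of 70: [2, 5, 7]
g is a primitive root iff g^(70/q) ≢ 1 (mod 71) for each prime divisor q
Testing small values:
  g = 2: 2^35 ≡ 1, 2^14 ≡ 54, 2^10 ≡ 30 (mod 71) → 2^35 ≡ 1, not primitive root
  g = 3: 3^35 ≡ 1, 3^14 ≡ 54, 3^10 ≡ 48 (mod 71) → 3^35 ≡ 1, not primitive root
  g = 4: 4^35 ≡ 1, 4^14 ≡ 5, 4^10 ≡ 48 (mod 71) → 4^35 ≡ 1, not primitive root
  g = 5: 5^35 ≡ 1, 5^14 ≡ 57, 5^10 ≡ 1 (mod 71) → 5^35 ≡ 1, not primitive root
  g = 6: 6^35 ≡ 1, 6^14 ≡ 5, 6^10 ≡ 20 (mod 71) → 6^35 ≡ 1, not primitive root
  g = 7: 7^35 ≡ 70, 7^14 ≡ 54, 7^10 ≡ 45 (mod 71) → none is 1, primitive root!
The smallest primitive root is 7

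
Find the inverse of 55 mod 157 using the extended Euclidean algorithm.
Extended GCD: 55(20) + 157(-7) = 1. So 55^(-1) ≡ 20 ≡ 20 (mod 157). Verify: 55 × 20 = 1100 ≡ 1 (mod 157)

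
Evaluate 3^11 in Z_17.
Using repeated squaring. 11 = 8 + 2 + 1 (binary 1011). Repeated squaring mod 17: 3^1 ≡ 3; 3^2 ≡ 3² = 9 ≡ 9; 3^4 ≡ 9² = 81 ≡ 13; 3^8 ≡ 13² = 169 ≡ 16. Multiply: 3^11 = 3^8 × 3^2 × 3^1 ≡ 16 × 9 × 3 (mod 17): 16 × 9 = 144 ≡ 8; 8 × 3 = 24 ≡ 7. So 3^11 ≡ 7 (mod 17).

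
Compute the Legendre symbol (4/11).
(4/11) = 4^{5} mod 11 = 1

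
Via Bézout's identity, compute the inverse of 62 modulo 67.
Extended GCD: 62(-27) + 67(25) = 1. So 62^(-1) ≡ 40 ≡ 40 (mod 67). Verify: 62 × 40 = 2480 ≡ 1 (mod 67)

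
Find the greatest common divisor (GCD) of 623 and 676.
1

Using the Euclidean algorithm:
623 = 0 × 676 + 623
676 = 1 × 623 + 53
623 = 11 × 53 + 40
53 = 1 × 40 + 13
40 = 3 × 13 + 1
13 = 13 × 1 + 0

GCD(623, 676) = 1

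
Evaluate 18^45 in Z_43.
Using Fermat: 18^{42} ≡ 1 (mod 43). 45 ≡ 3 (mod 42). So 18^{45} ≡ 18^{3} ≡ 27 (mod 43)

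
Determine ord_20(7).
Powers of 7 mod 20: 7^1≡7, 7^2≡9, 7^3≡3, 7^4≡1. Order = 4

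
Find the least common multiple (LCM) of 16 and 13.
208

First find GCD(16, 13) using the Euclidean algorithm:
16 = 1 × 13 + 3
13 = 4 × 3 + 1
3 = 3 × 1 + 0
GCD(16, 13) = 1

LCM formula: LCM(a, b) = (a × b) / GCD(a, b)
LCM(16, 13) = (16 × 13) / 1
LCM(16, 13) = 208 / 1
LCM(16, 13) = 208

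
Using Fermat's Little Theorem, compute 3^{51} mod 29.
8

By Fermat's Little Theorem, a^(p-1) ≡ 1 (mod p) for prime p and gcd(a, p) = 1
Here p = 29, so 3^28 ≡ 1 (mod 29)
We can reduce the exponent: 51 mod 28 = 23
So 3^51 ≡ 3^23 (mod 29)
Computing: 3^23 mod 29 = 8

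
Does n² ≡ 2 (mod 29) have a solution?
By Euler's criterion: 2^{14} ≡ 28 (mod 29). Since this equals -1 (≡ 28), 2 is not a QR.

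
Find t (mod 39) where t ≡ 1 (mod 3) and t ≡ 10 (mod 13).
M = 3 × 13 = 39. M₁ = 13, y₁ ≡ 1 (mod 3). M₂ = 3, y₂ ≡ 9 (mod 13). t = 1×13×1 + 10×3×9 ≡ 10 (mod 39)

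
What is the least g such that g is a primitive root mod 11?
p - 1 = 10 has prime divisors 2, 5. h is a primitive root mod 11 iff h^(10/q) ≢ 1 (mod 11) for each such q.
h = 2: 2^5 ≡ 10, 2^2 ≡ 4 (mod 11); none is 1, so 2 has order 10 and is a primitive root.
The smallest primitive root mod 11 is g = 2.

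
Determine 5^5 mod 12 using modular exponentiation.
5 = 4 + 1 (binary 101). Repeated squaring mod 12: 5^1 ≡ 5; 5^2 ≡ 5² = 25 ≡ 1; 5^4 ≡ 1² = 1 ≡ 1. Multiply: 5^5 = 5^4 × 5^1 ≡ 1 × 5 (mod 12): 1 × 5 = 5 ≡ 5. So 5^5 ≡ 5 (mod 12).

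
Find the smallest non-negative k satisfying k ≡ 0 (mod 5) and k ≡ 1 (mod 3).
M = 5 × 3 = 15. M₁ = 3, y₁ ≡ 2 (mod 5). M₂ = 5, y₂ ≡ 2 (mod 3). k = 0×3×2 + 1×5×2 ≡ 10 (mod 15)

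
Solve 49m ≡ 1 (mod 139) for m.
49^(-1) ≡ 122 (mod 139). Verification: 49 × 122 = 5978 ≡ 1 (mod 139)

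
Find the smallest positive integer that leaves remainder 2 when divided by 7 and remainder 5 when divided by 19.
M = 7 × 19 = 133. M₁ = 19, y₁ ≡ 3 (mod 7). M₂ = 7, y₂ ≡ 11 (mod 19). t = 2×19×3 + 5×7×11 ≡ 100 (mod 133). The smallest positive such number is 100.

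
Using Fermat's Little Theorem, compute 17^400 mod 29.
By Fermat: 17^{28} ≡ 1 (mod 29). 400 ≡ 8 (mod 28). So 17^{400} ≡ 17^{8} ≡ 1 (mod 29)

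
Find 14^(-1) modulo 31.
20

Using Extended Euclidean Algorithm:
gcd(14, 31) = 1
Bezout coefficients: 14 × -11 + 31 × 5 = 1
So 14 × -11 ≡ 1 (mod 31)
The inverse is -11 mod 31 = 20
Verification: 14 × 20 = 280 = 9 × 31 + 1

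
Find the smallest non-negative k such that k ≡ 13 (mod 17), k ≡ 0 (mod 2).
30

Using the Chinese Remainder Theorem:
M = product of moduli = 34
For equation 1: M_1 = 2, 2 ≡ 2 (mod 17), inverse of 2 mod 17 is 9 (check: 2 × 9 = 18 ≡ 1 (mod 17))
For equation 2: M_2 = 17, 17 ≡ 1 (mod 2), inverse of 17 mod 2 is 1 (check: 1 × 1 = 1 ≡ 1 (mod 2))
Combine: k ≡ Σ r_i×M_i×(M_i⁻¹ mod m_i) = 13×2×9 + 0×17×1 = 234 + 0 = 234
234 mod 34 = 30
k ≡ 30 (mod 34)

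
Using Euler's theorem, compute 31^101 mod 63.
By Euler: 31^{36} ≡ 1 (mod 63) since gcd(31, 63) = 1. 101 = 2×36 + 29. So 31^{101} ≡ 31^{29} ≡ 61 (mod 63)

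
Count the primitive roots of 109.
36

The number of primitive roots modulo p is φ(p-1) = φ(108)
φ(108) = 36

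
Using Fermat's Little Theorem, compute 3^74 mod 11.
By Fermat: 3^{10} ≡ 1 (mod 11). 74 = 7×10 + 4. So 3^{74} ≡ 3^{4} ≡ 4 (mod 11)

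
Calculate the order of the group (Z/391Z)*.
352

Prime factorization: 391 = 17 × 23
Using the formula φ(n) = n × Π(1 - 1/p) for each prime factor p:
φ(391) = 391 × (1 - 1/17) × (1 - 1/23)
φ(391) = 352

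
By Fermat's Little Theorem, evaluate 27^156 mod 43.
By Fermat: 27^{42} ≡ 1 (mod 43). 156 = 3×42 + 30. So 27^{156} ≡ 27^{30} ≡ 41 (mod 43)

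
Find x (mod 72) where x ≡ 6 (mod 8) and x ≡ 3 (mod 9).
M = 8 × 9 = 72. M₁ = 9, y₁ ≡ 1 (mod 8). M₂ = 8, y₂ ≡ 8 (mod 9). x = 6×9×1 + 3×8×8 ≡ 30 (mod 72)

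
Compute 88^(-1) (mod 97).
88^(-1) ≡ 43 (mod 97). Verification: 88 × 43 = 3784 ≡ 1 (mod 97)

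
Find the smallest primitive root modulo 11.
p - 1 = 10 has prime divisors 2, 5. h is a primitive root mod 11 iff h^(10/q) ≢ 1 (mod 11) for each such q.
h = 2: 2^5 ≡ 10, 2^2 ≡ 4 (mod 11); none is 1, so 2 has order 10 and is a primitive root.
The smallest primitive root mod 11 is g = 2.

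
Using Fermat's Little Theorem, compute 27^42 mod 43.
By Fermat's Little Theorem, 27^{42} ≡ 1 (mod 43) since 43 is prime and gcd(27, 43) = 1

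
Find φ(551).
504

Prime factorization: 551 = 19 × 29
Using the formula φ(n) = n × Π(1 - 1/p) for each prime factor p:
φ(551) = 551 × (1 - 1/19) × (1 - 1/29)
φ(551) = 504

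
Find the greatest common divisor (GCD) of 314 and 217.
1

Using the Euclidean algorithm:
314 = 1 × 217 + 97
217 = 2 × 97 + 23
97 = 4 × 23 + 5
23 = 4 × 5 + 3
5 = 1 × 3 + 2
3 = 1 × 2 + 1
2 = 2 × 1 + 0

GCD(314, 217) = 1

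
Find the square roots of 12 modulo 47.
The square roots of 12 mod 47 are 24 and 23. Verify: 24² = 576 ≡ 12 (mod 47)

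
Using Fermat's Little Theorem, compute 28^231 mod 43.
By Fermat: 28^{42} ≡ 1 (mod 43). 231 = 5×42 + 21. So 28^{231} ≡ 28^{21} ≡ 42 (mod 43)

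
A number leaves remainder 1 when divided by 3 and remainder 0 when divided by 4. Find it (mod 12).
M = 3 × 4 = 12. M₁ = 4, y₁ ≡ 1 (mod 3). M₂ = 3, y₂ ≡ 3 (mod 4). z = 1×4×1 + 0×3×3 ≡ 4 (mod 12)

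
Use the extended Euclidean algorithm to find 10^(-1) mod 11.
Extended GCD: 10(-1) + 11(1) = 1. So 10^(-1) ≡ 10 ≡ 10 (mod 11). Verify: 10 × 10 = 100 ≡ 1 (mod 11)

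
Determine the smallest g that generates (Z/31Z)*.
3

A primitive root g modulo p has order p-1 = 30
Prime divisors of 30: [2, 3, 5]
g is a primitive root iff g^(30/q) ≢ 1 (mod 31) for each prime divisor q
Testing small values:
  g = 2: 2^15 ≡ 1, 2^10 ≡ 1, 2^6 ≡ 2 (mod 31) → 2^15 ≡ 1, not primitive root
  g = 3: 3^15 ≡ 30, 3^10 ≡ 25, 3^6 ≡ 16 (mod 31) → none is 1, primitive root!
The smallest primitive root is 3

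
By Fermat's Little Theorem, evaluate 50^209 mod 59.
By Fermat: 50^{58} ≡ 1 (mod 59). 209 = 3×58 + 35. So 50^{209} ≡ 50^{35} ≡ 31 (mod 59)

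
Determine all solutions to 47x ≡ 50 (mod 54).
16

Since gcd(47, 54) = 1 divides 50, a solution exists.
Multiply both sides by the inverse of 47 mod 54:
  47^(-1) mod 54 = 23
  x ≡ 23 × 50 ≡ 1150 ≡ 16 (mod 54)
Verification: 47 × 16 = 752 = 13 × 54 + 50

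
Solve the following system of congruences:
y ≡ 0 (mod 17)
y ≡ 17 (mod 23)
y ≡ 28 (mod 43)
13702

Using the Chinese Remainder Theorem:
M = product of moduli = 16813
For equation 1: M_1 = 989, 989 ≡ 3 (mod 17), inverse of 989 mod 17 is 6 (check: 3 × 6 = 18 ≡ 1 (mod 17))
For equation 2: M_2 = 731, 731 ≡ 18 (mod 23), inverse of 731 mod 23 is 9 (check: 18 × 9 = 162 ≡ 1 (mod 23))
For equation 3: M_3 = 391, 391 ≡ 4 (mod 43), inverse of 391 mod 43 is 11 (check: 4 × 11 = 44 ≡ 1 (mod 43))
Combine: y ≡ Σ r_i×M_i×(M_i⁻¹ mod m_i) = 0×989×6 + 17×731×9 + 28×391×11 = 0 + 111843 + 120428 = 232271
232271 mod 16813 = 13702
y ≡ 13702 (mod 16813)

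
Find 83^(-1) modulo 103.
36

Using Extended Euclidean Algorithm:
gcd(83, 103) = 1
Bezout coefficients: 83 × 36 + 103 × -29 = 1
So 83 × 36 ≡ 1 (mod 103)
The inverse is 36 mod 103 = 36
Verification: 83 × 36 = 2988 = 29 × 103 + 1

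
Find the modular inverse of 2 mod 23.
2^(-1) ≡ 12 (mod 23). Verification: 2 × 12 = 24 ≡ 1 (mod 23)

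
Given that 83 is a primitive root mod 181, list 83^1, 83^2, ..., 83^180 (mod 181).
g^1, g^2, ..., g^{180} mod 181: {83, 11, 8, 121, 88, 64, 63, 161, 150, 142, 21, 114, 50, 168, 7, 38, 77, 56, 123, 73, 86, 79, 41, 145, 89, 147, 74, 169, 90, 49, 85, 177, 30, 137, 149, 59, 10, 106, 110, 80, 124, 156, 97, 87, 162, 52, 153, 29, 54, 138, 51, 70, 18, 46, 17, 144, 6, 136, 66, 48, 2, 166, 22, 16, 61, 176, 128, 126, 141, 119, 103, 42, 47, 100, 155, 14, 76, 154, 112, 65, 146, 172, 158, 82, 109, 178, 113, 148, 157, 180, 98, 170, 173, 60, 93, 117, 118, 20, 31, 39, 160, 67, 131, 13, 174, 143, 104, 125, 58, 108, 95, 102, 140, 36, 92, 34, 107, 12, 91, 132, 96, 4, 151, 44, 32, 122, 171, 75, 71, 101, 57, 25, 84, 94, 19, 129, 28, 152, 127, 43, 130, 111, 163, 135, 164, 37, 175, 45, 115, 133, 179, 15, 159, 165, 120, 5, 53, 55, 40, 62, 78, 139, 134, 81, 26, 167, 105, 27, 69, 116, 35, 9, 23, 99, 72, 3, 68, 33, 24, 1}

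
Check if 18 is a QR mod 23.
By Euler's criterion: 18^{11} ≡ 1 (mod 23). Since this equals 1, 18 is a QR.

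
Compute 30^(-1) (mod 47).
30^(-1) ≡ 11 (mod 47). Verification: 30 × 11 = 330 ≡ 1 (mod 47)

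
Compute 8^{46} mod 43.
11

Using successive squaring:
Binary expansion of 46: 101110
Powers of 8 mod 43 (each is the square of the previous):
  8^1 ≡ 8 (mod 43)
  8^2 ≡ 8² = 64 ≡ 21 (mod 43)
  8^4 ≡ 21² = 441 ≡ 11 (mod 43)
  8^8 ≡ 11² = 121 ≡ 35 (mod 43)
  8^16 ≡ 35² = 1225 ≡ 21 (mod 43)
  8^32 ≡ 21² = 441 ≡ 11 (mod 43)
46 = 32 + 8 + 4 + 2, so 8^46 = 8^32 × 8^8 × 8^4 × 8^2 ≡ 11 × 35 × 11 × 21 (mod 43)
Multiplying step by step:
  11 × 35 = 385 ≡ 41 (mod 43)
  41 × 11 = 451 ≡ 21 (mod 43)
  21 × 21 = 441 ≡ 11 (mod 43)
Result: 8^46 ≡ 11 (mod 43)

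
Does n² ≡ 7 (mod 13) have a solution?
By Euler's criterion: 7^{6} ≡ 12 (mod 13). Since this equals -1 (≡ 12), 7 is not a QR.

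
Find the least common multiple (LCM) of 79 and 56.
4424

First find GCD(79, 56) using the Euclidean algorithm:
79 = 1 × 56 + 23
56 = 2 × 23 + 10
23 = 2 × 10 + 3
10 = 3 × 3 + 1
3 = 3 × 1 + 0
GCD(79, 56) = 1

LCM formula: LCM(a, b) = (a × b) / GCD(a, b)
LCM(79, 56) = (79 × 56) / 1
LCM(79, 56) = 4424 / 1
LCM(79, 56) = 4424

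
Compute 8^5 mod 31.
5 = 4 + 1 (binary 101). Repeated squaring mod 31: 8^1 ≡ 8; 8^2 ≡ 8² = 64 ≡ 2; 8^4 ≡ 2² = 4 ≡ 4. Multiply: 8^5 = 8^4 × 8^1 ≡ 4 × 8 (mod 31): 4 × 8 = 32 ≡ 1. So 8^5 ≡ 1 (mod 31).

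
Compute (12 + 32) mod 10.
4

(12 + 32) = 44
44 mod 10 = 4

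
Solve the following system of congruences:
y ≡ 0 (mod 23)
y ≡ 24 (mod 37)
690

Using the Chinese Remainder Theorem:
M = product of moduli = 851
For equation 1: M_1 = 37, 37 ≡ 14 (mod 23), inverse of 37 mod 23 is 5 (check: 14 × 5 = 70 ≡ 1 (mod 23))
For equation 2: M_2 = 23, 23 ≡ 23 (mod 37), inverse of 23 mod 37 is 29 (check: 23 × 29 = 667 ≡ 1 (mod 37))
Combine: y ≡ Σ r_i×M_i×(M_i⁻¹ mod m_i) = 0×37×5 + 24×23×29 = 0 + 16008 = 16008
16008 mod 851 = 690
y ≡ 690 (mod 851)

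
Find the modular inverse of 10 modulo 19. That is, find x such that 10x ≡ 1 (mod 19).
2

Using Extended Euclidean Algorithm:
gcd(10, 19) = 1
Bezout coefficients: 10 × 2 + 19 × -1 = 1
So 10 × 2 ≡ 1 (mod 19)
The inverse is 2 mod 19 = 2
Verification: 10 × 2 = 20 = 1 × 19 + 1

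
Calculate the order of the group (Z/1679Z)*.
1584

Prime factorization: 1679 = 23 × 73
Using the formula φ(n) = n × Π(1 - 1/p) for each prime factor p:
φ(1679) = 1679 × (1 - 1/23) × (1 - 1/73)
φ(1679) = 1584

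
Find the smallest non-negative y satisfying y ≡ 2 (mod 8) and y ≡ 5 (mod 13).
M = 8 × 13 = 104. M₁ = 13, y₁ ≡ 5 (mod 8). M₂ = 8, y₂ ≡ 5 (mod 13). y = 2×13×5 + 5×8×5 ≡ 18 (mod 104)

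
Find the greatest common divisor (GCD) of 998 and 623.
1

Using the Euclidean algorithm:
998 = 1 × 623 + 375
623 = 1 × 375 + 248
375 = 1 × 248 + 127
248 = 1 × 127 + 121
127 = 1 × 121 + 6
121 = 20 × 6 + 1
6 = 6 × 1 + 0

GCD(998, 623) = 1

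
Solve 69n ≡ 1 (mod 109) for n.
79

Using Extended Euclidean Algorithm:
gcd(69, 109) = 1
Bezout coefficients: 69 × -30 + 109 × 19 = 1
So 69 × -30 ≡ 1 (mod 109)
The inverse is -30 mod 109 = 79
Verification: 69 × 79 = 5451 = 50 × 109 + 1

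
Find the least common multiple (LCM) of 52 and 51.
2652

First find GCD(52, 51) using the Euclidean algorithm:
52 = 1 × 51 + 1
51 = 51 × 1 + 0
GCD(52, 51) = 1

LCM formula: LCM(a, b) = (a × b) / GCD(a, b)
LCM(52, 51) = (52 × 51) / 1
LCM(52, 51) = 2652 / 1
LCM(52, 51) = 2652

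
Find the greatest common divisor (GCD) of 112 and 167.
1

Using the Euclidean algorithm:
112 = 0 × 167 + 112
167 = 1 × 112 + 55
112 = 2 × 55 + 2
55 = 27 × 2 + 1
2 = 2 × 1 + 0

GCD(112, 167) = 1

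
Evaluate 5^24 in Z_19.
Using Fermat: 5^{18} ≡ 1 (mod 19). 24 ≡ 6 (mod 18). So 5^{24} ≡ 5^{6} ≡ 7 (mod 19)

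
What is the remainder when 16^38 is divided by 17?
Using Fermat: 16^{16} ≡ 1 (mod 17). 38 ≡ 6 (mod 16). So 16^{38} ≡ 16^{6} ≡ 1 (mod 17)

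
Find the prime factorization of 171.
3^2 × 19

Divide by primes starting from smallest:
171 ÷ 3 = 57
57 ÷ 3 = 19
19 ÷ 19 = 1

171 = 3^2 × 19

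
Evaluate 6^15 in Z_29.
Using repeated squaring. 15 = 8 + 4 + 2 + 1 (binary 1111). Repeated squaring mod 29: 6^1 ≡ 6; 6^2 ≡ 6² = 36 ≡ 7; 6^4 ≡ 7² = 49 ≡ 20; 6^8 ≡ 20² = 400 ≡ 23. Multiply: 6^15 = 6^8 × 6^4 × 6^2 × 6^1 ≡ 23 × 20 × 7 × 6 (mod 29): 23 × 20 = 460 ≡ 25; 25 × 7 = 175 ≡ 1; 1 × 6 = 6 ≡ 6. So 6^15 ≡ 6 (mod 29).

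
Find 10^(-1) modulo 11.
10

Using Extended Euclidean Algorithm:
gcd(10, 11) = 1
Bezout coefficients: 10 × -1 + 11 × 1 = 1
So 10 × -1 ≡ 1 (mod 11)
The inverse is -1 mod 11 = 10
Verification: 10 × 10 = 100 = 9 × 11 + 1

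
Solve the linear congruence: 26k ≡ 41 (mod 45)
31

Since gcd(26, 45) = 1 divides 41, a solution exists.
Multiply both sides by the inverse of 26 mod 45:
  26^(-1) mod 45 = 26
  x ≡ 26 × 41 ≡ 1066 ≡ 31 (mod 45)
Verification: 26 × 31 = 806 = 17 × 45 + 41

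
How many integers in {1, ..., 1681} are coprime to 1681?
1640

Prime factorization: 1681 = 41^2
Using the formula φ(n) = n × Π(1 - 1/p) for each prime factor p:
φ(1681) = 1681 × (1 - 1/41)
φ(1681) = 1640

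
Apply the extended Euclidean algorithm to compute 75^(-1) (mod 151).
Extended GCD: 75(-2) + 151(1) = 1. So 75^(-1) ≡ 149 ≡ 149 (mod 151). Verify: 75 × 149 = 11175 ≡ 1 (mod 151)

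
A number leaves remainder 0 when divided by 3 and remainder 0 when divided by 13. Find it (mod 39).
M = 3 × 13 = 39. M₁ = 13, y₁ ≡ 1 (mod 3). M₂ = 3, y₂ ≡ 9 (mod 13). m = 0×13×1 + 0×3×9 ≡ 0 (mod 39)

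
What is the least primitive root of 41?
6

A primitive root g modulo p has order p-1 = 40
Prime divisors of 40: [2, 5]
g is a primitive root iff g^(40/q) ≢ 1 (mod 41) for each prime divisor q
Testing small values:
  g = 2: 2^20 ≡ 1, 2^8 ≡ 10 (mod 41) → 2^20 ≡ 1, not primitive root
  g = 3: 3^20 ≡ 40, 3^8 ≡ 1 (mod 41) → 3^8 ≡ 1, not primitive root
  g = 4: 4^20 ≡ 1, 4^8 ≡ 18 (mod 41) → 4^20 ≡ 1, not primitive root
  g = 5: 5^20 ≡ 1, 5^8 ≡ 18 (mod 41) → 5^20 ≡ 1, not primitive root
  g = 6: 6^20 ≡ 40, 6^8 ≡ 10 (mod 41) → none is 1, primitive root!
The smallest primitive root is 6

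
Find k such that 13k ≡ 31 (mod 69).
13

Since gcd(13, 69) = 1 divides 31, a solution exists.
Multiply both sides by the inverse of 13 mod 69:
  13^(-1) mod 69 = 16
  x ≡ 16 × 31 ≡ 496 ≡ 13 (mod 69)
Verification: 13 × 13 = 169 = 2 × 69 + 31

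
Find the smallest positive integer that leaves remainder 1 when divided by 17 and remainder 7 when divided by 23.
M = 17 × 23 = 391. M₁ = 23, y₁ ≡ 3 (mod 17). M₂ = 17, y₂ ≡ 19 (mod 23). r = 1×23×3 + 7×17×19 ≡ 375 (mod 391). The smallest positive such number is 375.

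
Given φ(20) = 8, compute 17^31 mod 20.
By Euler: 17^{8} ≡ 1 (mod 20) since gcd(17, 20) = 1. 31 = 3×8 + 7. So 17^{31} ≡ 17^{7} ≡ 13 (mod 20)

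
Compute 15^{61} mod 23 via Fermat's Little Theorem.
10

By Fermat's Little Theorem, a^(p-1) ≡ 1 (mod p) for prime p and gcd(a, p) = 1
Here p = 23, so 15^22 ≡ 1 (mod 23)
We can reduce the exponent: 61 mod 22 = 17
So 15^61 ≡ 15^17 (mod 23)
Computing: 15^17 mod 23 = 10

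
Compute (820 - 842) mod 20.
18

(820 - 842) = -22
-22 mod 20 = 18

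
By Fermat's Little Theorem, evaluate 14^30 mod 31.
By Fermat's Little Theorem, 14^{30} ≡ 1 (mod 31) since 31 is prime and gcd(14, 31) = 1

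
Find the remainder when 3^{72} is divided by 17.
By Fermat: 3^{16} ≡ 1 (mod 17). 72 = 4×16 + 8. So 3^{72} ≡ 3^{8} ≡ 16 (mod 17)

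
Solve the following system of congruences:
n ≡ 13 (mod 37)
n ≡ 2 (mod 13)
457

Using the Chinese Remainder Theorem:
M = product of moduli = 481
For equation 1: M_1 = 13, 13 ≡ 13 (mod 37), inverse of 13 mod 37 is 20 (check: 13 × 20 = 260 ≡ 1 (mod 37))
For equation 2: M_2 = 37, 37 ≡ 11 (mod 13), inverse of 37 mod 13 is 6 (check: 11 × 6 = 66 ≡ 1 (mod 13))
Combine: n ≡ Σ r_i×M_i×(M_i⁻¹ mod m_i) = 13×13×20 + 2×37×6 = 3380 + 444 = 3824
3824 mod 481 = 457
n ≡ 457 (mod 481)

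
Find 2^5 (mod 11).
5 = 4 + 1 (binary 101). Repeated squaring mod 11: 2^1 ≡ 2; 2^2 ≡ 2² = 4 ≡ 4; 2^4 ≡ 4² = 16 ≡ 5. Multiply: 2^5 = 2^4 × 2^1 ≡ 5 × 2 (mod 11): 5 × 2 = 10 ≡ 10. So 2^5 ≡ 10 (mod 11).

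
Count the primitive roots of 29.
12

The number of primitive roots modulo p is φ(p-1) = φ(28)
φ(28) = 12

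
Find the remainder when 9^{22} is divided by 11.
By Fermat: 9^{10} ≡ 1 (mod 11). 22 = 2×10 + 2. So 9^{22} ≡ 9^{2} ≡ 4 (mod 11)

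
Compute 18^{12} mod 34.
18

Using successive squaring:
Binary expansion of 12: 1100
Powers of 18 mod 34 (each is the square of the previous):
  18^1 ≡ 18 (mod 34)
  18^2 ≡ 18² = 324 ≡ 18 (mod 34)
  18^4 ≡ 18² = 324 ≡ 18 (mod 34)
  18^8 ≡ 18² = 324 ≡ 18 (mod 34)
12 = 8 + 4, so 18^12 = 18^8 × 18^4 ≡ 18 × 18 (mod 34)
Multiplying step by step:
  18 × 18 = 324 ≡ 18 (mod 34)
Result: 18^12 ≡ 18 (mod 34)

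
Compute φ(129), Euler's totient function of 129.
84

Prime factorization: 129 = 3 × 43
Using the formula φ(n) = n × Π(1 - 1/p) for each prime factor p:
φ(129) = 129 × (1 - 1/3) × (1 - 1/43)
φ(129) = 84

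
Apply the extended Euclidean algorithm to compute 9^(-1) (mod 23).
Extended GCD: 9(-5) + 23(2) = 1. So 9^(-1) ≡ 18 ≡ 18 (mod 23). Verify: 9 × 18 = 162 ≡ 1 (mod 23)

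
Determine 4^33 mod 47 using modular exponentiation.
Using repeated squaring. 33 = 32 + 1 (binary 100001). Repeated squaring mod 47: 4^1 ≡ 4; 4^2 ≡ 4² = 16 ≡ 16; 4^4 ≡ 16² = 256 ≡ 21; 4^8 ≡ 21² = 441 ≡ 18; 4^16 ≡ 18² = 324 ≡ 42; 4^32 ≡ 42² = 1764 ≡ 25. Multiply: 4^33 = 4^32 × 4^1 ≡ 25 × 4 (mod 47): 25 × 4 = 100 ≡ 6. So 4^33 ≡ 6 (mod 47).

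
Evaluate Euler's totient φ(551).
504

Prime factorization: 551 = 19 × 29
Using the formula φ(n) = n × Π(1 - 1/p) for each prime factor p:
φ(551) = 551 × (1 - 1/19) × (1 - 1/29)
φ(551) = 504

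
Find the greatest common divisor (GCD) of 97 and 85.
1

Using the Euclidean algorithm:
97 = 1 × 85 + 12
85 = 7 × 12 + 1
12 = 12 × 1 + 0

GCD(97, 85) = 1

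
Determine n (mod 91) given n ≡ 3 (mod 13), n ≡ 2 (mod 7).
16

Using the Chinese Remainder Theorem:
M = product of moduli = 91
For equation 1: M_1 = 7, 7 ≡ 7 (mod 13), inverse of 7 mod 13 is 2 (check: 7 × 2 = 14 ≡ 1 (mod 13))
For equation 2: M_2 = 13, 13 ≡ 6 (mod 7), inverse of 13 mod 7 is 6 (check: 6 × 6 = 36 ≡ 1 (mod 7))
Combine: n ≡ Σ r_i×M_i×(M_i⁻¹ mod m_i) = 3×7×2 + 2×13×6 = 42 + 156 = 198
198 mod 91 = 16
n ≡ 16 (mod 91)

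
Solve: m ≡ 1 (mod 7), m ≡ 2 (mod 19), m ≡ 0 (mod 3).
M = 7 × 19 × 3 = 399. M₁ = 57, y₁ ≡ 1 (mod 7). M₂ = 21, y₂ ≡ 10 (mod 19). M₃ = 133, y₃ ≡ 1 (mod 3). m = 1×57×1 + 2×21×10 + 0×133×1 ≡ 78 (mod 399)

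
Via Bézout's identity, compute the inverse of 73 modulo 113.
Extended GCD: 73(48) + 113(-31) = 1. So 73^(-1) ≡ 48 ≡ 48 (mod 113). Verify: 73 × 48 = 3504 ≡ 1 (mod 113)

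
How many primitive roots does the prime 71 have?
Number of primitive roots mod 71 = φ(70) = 24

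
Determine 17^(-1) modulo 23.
17^(-1) ≡ 19 (mod 23). Verification: 17 × 19 = 323 ≡ 1 (mod 23)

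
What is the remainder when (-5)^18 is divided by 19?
Using Fermat: (-5)^{18} ≡ 1 (mod 19). 18 ≡ 0 (mod 18). So (-5)^{18} ≡ (-5)^{0} ≡ 1 (mod 19)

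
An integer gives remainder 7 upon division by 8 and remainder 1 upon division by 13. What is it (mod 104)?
M = 8 × 13 = 104. M₁ = 13, y₁ ≡ 5 (mod 8). M₂ = 8, y₂ ≡ 5 (mod 13). t = 7×13×5 + 1×8×5 ≡ 79 (mod 104). The smallest positive such number is 79.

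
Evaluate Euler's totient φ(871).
792

Prime factorization: 871 = 13 × 67
Using the formula φ(n) = n × Π(1 - 1/p) for each prime factor p:
φ(871) = 871 × (1 - 1/13) × (1 - 1/67)
φ(871) = 792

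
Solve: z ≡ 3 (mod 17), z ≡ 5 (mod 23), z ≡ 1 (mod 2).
M = 17 × 23 × 2 = 782. M₁ = 46, y₁ ≡ 10 (mod 17). M₂ = 34, y₂ ≡ 21 (mod 23). M₃ = 391, y₃ ≡ 1 (mod 2). z = 3×46×10 + 5×34×21 + 1×391×1 ≡ 649 (mod 782)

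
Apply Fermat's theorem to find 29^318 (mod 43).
By Fermat: 29^{42} ≡ 1 (mod 43). 318 = 7×42 + 24. So 29^{318} ≡ 29^{24} ≡ 35 (mod 43)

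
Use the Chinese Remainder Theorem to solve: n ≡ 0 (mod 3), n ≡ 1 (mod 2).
3

Using the Chinese Remainder Theorem:
M = product of moduli = 6
For equation 1: M_1 = 2, 2 ≡ 2 (mod 3), inverse of 2 mod 3 is 2 (check: 2 × 2 = 4 ≡ 1 (mod 3))
For equation 2: M_2 = 3, 3 ≡ 1 (mod 2), inverse of 3 mod 2 is 1 (check: 1 × 1 = 1 ≡ 1 (mod 2))
Combine: n ≡ Σ r_i×M_i×(M_i⁻¹ mod m_i) = 0×2×2 + 1×3×1 = 0 + 3 = 3
3 mod 6 = 3
n ≡ 3 (mod 6)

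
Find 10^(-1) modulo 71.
64

Using Extended Euclidean Algorithm:
gcd(10, 71) = 1
Bezout coefficients: 10 × -7 + 71 × 1 = 1
So 10 × -7 ≡ 1 (mod 71)
The inverse is -7 mod 71 = 64
Verification: 10 × 64 = 640 = 9 × 71 + 1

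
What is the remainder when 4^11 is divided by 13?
Using repeated squaring. 11 = 8 + 2 + 1 (binary 1011). Repeated squaring mod 13: 4^1 ≡ 4; 4^2 ≡ 4² = 16 ≡ 3; 4^4 ≡ 3² = 9 ≡ 9; 4^8 ≡ 9² = 81 ≡ 3. Multiply: 4^11 = 4^8 × 4^2 × 4^1 ≡ 3 × 3 × 4 (mod 13): 3 × 3 = 9 ≡ 9; 9 × 4 = 36 ≡ 10. So 4^11 ≡ 10 (mod 13).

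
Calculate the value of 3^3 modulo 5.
3 = 2 + 1 (binary 11). Repeated squaring mod 5: 3^1 ≡ 3; 3^2 ≡ 3² = 9 ≡ 4. Multiply: 3^3 = 3^2 × 3^1 ≡ 4 × 3 (mod 5): 4 × 3 = 12 ≡ 2. So 3^3 ≡ 2 (mod 5).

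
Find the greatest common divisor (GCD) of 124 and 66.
2

Using the Euclidean algorithm:
124 = 1 × 66 + 58
66 = 1 × 58 + 8
58 = 7 × 8 + 2
8 = 4 × 2 + 0

GCD(124, 66) = 2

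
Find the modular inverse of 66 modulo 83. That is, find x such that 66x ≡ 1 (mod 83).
39

Using Extended Euclidean Algorithm:
gcd(66, 83) = 1
Bezout coefficients: 66 × 39 + 83 × -31 = 1
So 66 × 39 ≡ 1 (mod 83)
The inverse is 39 mod 83 = 39
Verification: 66 × 39 = 2574 = 31 × 83 + 1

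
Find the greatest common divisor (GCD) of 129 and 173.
1

Using the Euclidean algorithm:
129 = 0 × 173 + 129
173 = 1 × 129 + 44
129 = 2 × 44 + 41
44 = 1 × 41 + 3
41 = 13 × 3 + 2
3 = 1 × 2 + 1
2 = 2 × 1 + 0

GCD(129, 173) = 1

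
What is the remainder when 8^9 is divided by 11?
9 = 8 + 1 (binary 1001). Repeated squaring mod 11: 8^1 ≡ 8; 8^2 ≡ 8² = 64 ≡ 9; 8^4 ≡ 9² = 81 ≡ 4; 8^8 ≡ 4² = 16 ≡ 5. Multiply: 8^9 = 8^8 × 8^1 ≡ 5 × 8 (mod 11): 5 × 8 = 40 ≡ 7. So 8^9 ≡ 7 (mod 11).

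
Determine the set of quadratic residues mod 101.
QRs mod 101: {1, 4, 5, 6, 9, 13, 14, 16, 17, 19, 20, 21, 22, 23, 24, 25, 30, 31, 33, 36, 37, 43, 45, 47, 49, 52, 54, 56, 58, 64, 65, 68, 70, 71, 76, 77, 78, 79, 80, 81, 82, 84, 85, 87, 88, 92, 95, 96, 97, 100}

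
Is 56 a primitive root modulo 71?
Yes

To verify, check if 56^(70/q) ≢ 1 (mod 71) for each prime divisor q of 70
Divisors of 70 = 70: [1, 2, 5, 7, 10, 14, 35, 70]
  56^(70/2) = 56^35 ≡ 70 (mod 71)
  56^(70/5) = 56^14 ≡ 25 (mod 71)
  56^(70/7) = 56^10 ≡ 48 (mod 71)
Conclusion: 56 is a primitive root modulo 71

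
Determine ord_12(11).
Powers of 11 mod 12: 11^1≡11, 11^2≡1. Order = 2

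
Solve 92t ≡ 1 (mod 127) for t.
92^(-1) ≡ 29 (mod 127). Verification: 92 × 29 = 2668 ≡ 1 (mod 127)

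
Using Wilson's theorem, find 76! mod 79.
(78)! = (76)! × (77) × (78) ≡ -1 (mod 79). So (76)! ≡ -1 × [(78)(77)]^(-1) ≡ 39 (mod 79)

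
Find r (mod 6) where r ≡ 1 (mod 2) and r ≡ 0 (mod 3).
M = 2 × 3 = 6. M₁ = 3, y₁ ≡ 1 (mod 2). M₂ = 2, y₂ ≡ 2 (mod 3). r = 1×3×1 + 0×2×2 ≡ 3 (mod 6)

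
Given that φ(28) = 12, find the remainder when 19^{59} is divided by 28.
By Euler: 19^{12} ≡ 1 (mod 28) since gcd(19, 28) = 1. 59 = 4×12 + 11. So 19^{59} ≡ 19^{11} ≡ 3 (mod 28)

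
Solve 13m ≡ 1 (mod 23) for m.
13^(-1) ≡ 16 (mod 23). Verification: 13 × 16 = 208 ≡ 1 (mod 23)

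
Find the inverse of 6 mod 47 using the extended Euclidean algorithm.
Extended GCD: 6(8) + 47(-1) = 1. So 6^(-1) ≡ 8 ≡ 8 (mod 47). Verify: 6 × 8 = 48 ≡ 1 (mod 47)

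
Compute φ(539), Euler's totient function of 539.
420

Prime factorization: 539 = 7^2 × 11
Using the formula φ(n) = n × Π(1 - 1/p) for each prime factor p:
φ(539) = 539 × (1 - 1/7) × (1 - 1/11)
φ(539) = 420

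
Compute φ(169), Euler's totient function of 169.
156

Prime factorization: 169 = 13^2
Using the formula φ(n) = n × Π(1 - 1/p) for each prime factor p:
φ(169) = 169 × (1 - 1/13)
φ(169) = 156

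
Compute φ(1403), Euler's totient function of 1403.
1320

Prime factorization: 1403 = 23 × 61
Using the formula φ(n) = n × Π(1 - 1/p) for each prime factor p:
φ(1403) = 1403 × (1 - 1/23) × (1 - 1/61)
φ(1403) = 1320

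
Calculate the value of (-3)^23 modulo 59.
Using repeated squaring. (-3) ≡ 56 (mod 59). 23 = 16 + 4 + 2 + 1 (binary 10111). Repeated squaring mod 59: 56^1 ≡ 56; 56^2 ≡ 56² = 3136 ≡ 9; 56^4 ≡ 9² = 81 ≡ 22; 56^8 ≡ 22² = 484 ≡ 12; 56^16 ≡ 12² = 144 ≡ 26. Multiply: (-3)^23 ≡ 56^16 × 56^4 × 56^2 × 56^1 ≡ 26 × 22 × 9 × 56 (mod 59): 26 × 22 = 572 ≡ 41; 41 × 9 = 369 ≡ 15; 15 × 56 = 840 ≡ 14. So (-3)^23 ≡ 14 (mod 59).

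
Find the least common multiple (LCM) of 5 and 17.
85

First find GCD(5, 17) using the Euclidean algorithm:
5 = 0 × 17 + 5
17 = 3 × 5 + 2
5 = 2 × 2 + 1
2 = 2 × 1 + 0
GCD(5, 17) = 1

LCM formula: LCM(a, b) = (a × b) / GCD(a, b)
LCM(5, 17) = (5 × 17) / 1
LCM(5, 17) = 85 / 1
LCM(5, 17) = 85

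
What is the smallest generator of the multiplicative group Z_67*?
p - 1 = 66 has prime divisors 2, 3, 11. h is a primitive root mod 67 iff h^(66/q) ≢ 1 (mod 67) for each such q.
h = 2: 2^33 ≡ 66, 2^22 ≡ 37, 2^6 ≡ 64 (mod 67); none is 1, so 2 has order 66 and is a primitive root.
The smallest primitive root mod 67 is g = 2.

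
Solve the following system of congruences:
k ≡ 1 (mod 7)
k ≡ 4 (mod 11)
15

Using the Chinese Remainder Theorem:
M = product of moduli = 77
For equation 1: M_1 = 11, 11 ≡ 4 (mod 7), inverse of 11 mod 7 is 2 (check: 4 × 2 = 8 ≡ 1 (mod 7))
For equation 2: M_2 = 7, 7 ≡ 7 (mod 11), inverse of 7 mod 11 is 8 (check: 7 × 8 = 56 ≡ 1 (mod 11))
Combine: k ≡ Σ r_i×M_i×(M_i⁻¹ mod m_i) = 1×11×2 + 4×7×8 = 22 + 224 = 246
246 mod 77 = 15
k ≡ 15 (mod 77)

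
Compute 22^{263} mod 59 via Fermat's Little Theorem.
12

By Fermat's Little Theorem, a^(p-1) ≡ 1 (mod p) for prime p and gcd(a, p) = 1
Here p = 59, so 22^58 ≡ 1 (mod 59)
We can reduce the exponent: 263 mod 58 = 31
So 22^263 ≡ 22^31 (mod 59)
Computing: 22^31 mod 59 = 12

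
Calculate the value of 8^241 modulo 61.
Using Fermat: 8^{60} ≡ 1 (mod 61). 241 ≡ 1 (mod 60). So 8^{241} ≡ 8^{1} ≡ 8 (mod 61)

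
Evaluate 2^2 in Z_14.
2 = 2 (binary 10). Repeated squaring mod 14: 2^1 ≡ 2; 2^2 ≡ 2² = 4 ≡ 4. So 2^2 ≡ 4 (mod 14).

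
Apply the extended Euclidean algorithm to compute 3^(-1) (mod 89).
Extended GCD: 3(30) + 89(-1) = 1. So 3^(-1) ≡ 30 ≡ 30 (mod 89). Verify: 3 × 30 = 90 ≡ 1 (mod 89)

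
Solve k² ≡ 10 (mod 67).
The square roots of 10 mod 67 are 55 and 12. Verify: 55² = 3025 ≡ 10 (mod 67)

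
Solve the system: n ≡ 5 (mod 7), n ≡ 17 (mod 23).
M = 7 × 23 = 161. M₁ = 23, y₁ ≡ 4 (mod 7). M₂ = 7, y₂ ≡ 10 (mod 23). n = 5×23×4 + 17×7×10 ≡ 40 (mod 161)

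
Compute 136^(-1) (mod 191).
136^(-1) ≡ 125 (mod 191). Verification: 136 × 125 = 17000 ≡ 1 (mod 191)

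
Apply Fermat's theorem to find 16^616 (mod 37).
By Fermat: 16^{36} ≡ 1 (mod 37). 616 ≡ 4 (mod 36). So 16^{616} ≡ 16^{4} ≡ 9 (mod 37)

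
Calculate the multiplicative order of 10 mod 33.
Powers of 10 mod 33: 10^1≡10, 10^2≡1. Order = 2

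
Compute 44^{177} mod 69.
44

Using successive squaring:
Binary expansion of 177: 10110001
Powers of 44 mod 69 (each is the square of the previous):
  44^1 ≡ 44 (mod 69)
  44^2 ≡ 44² = 1936 ≡ 4 (mod 69)
  44^4 ≡ 4² = 16 ≡ 16 (mod 69)
  44^8 ≡ 16² = 256 ≡ 49 (mod 69)
  44^16 ≡ 49² = 2401 ≡ 55 (mod 69)
  44^32 ≡ 55² = 3025 ≡ 58 (mod 69)
  44^64 ≡ 58² = 3364 ≡ 52 (mod 69)
  44^128 ≡ 52² = 2704 ≡ 13 (mod 69)
177 = 128 + 32 + 16 + 1, so 44^177 = 44^128 × 44^32 × 44^16 × 44^1 ≡ 13 × 58 × 55 × 44 (mod 69)
Multiplying step by step:
  13 × 58 = 754 ≡ 64 (mod 69)
  64 × 55 = 3520 ≡ 1 (mod 69)
  1 × 44 = 44 ≡ 44 (mod 69)
Result: 44^177 ≡ 44 (mod 69)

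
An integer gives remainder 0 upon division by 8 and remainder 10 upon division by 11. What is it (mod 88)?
M = 8 × 11 = 88. M₁ = 11, y₁ ≡ 3 (mod 8). M₂ = 8, y₂ ≡ 7 (mod 11). z = 0×11×3 + 10×8×7 ≡ 32 (mod 88). The smallest positive such number is 32.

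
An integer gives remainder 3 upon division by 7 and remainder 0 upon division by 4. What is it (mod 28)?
M = 7 × 4 = 28. M₁ = 4, y₁ ≡ 2 (mod 7). M₂ = 7, y₂ ≡ 3 (mod 4). n = 3×4×2 + 0×7×3 ≡ 24 (mod 28). The smallest positive such number is 24.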